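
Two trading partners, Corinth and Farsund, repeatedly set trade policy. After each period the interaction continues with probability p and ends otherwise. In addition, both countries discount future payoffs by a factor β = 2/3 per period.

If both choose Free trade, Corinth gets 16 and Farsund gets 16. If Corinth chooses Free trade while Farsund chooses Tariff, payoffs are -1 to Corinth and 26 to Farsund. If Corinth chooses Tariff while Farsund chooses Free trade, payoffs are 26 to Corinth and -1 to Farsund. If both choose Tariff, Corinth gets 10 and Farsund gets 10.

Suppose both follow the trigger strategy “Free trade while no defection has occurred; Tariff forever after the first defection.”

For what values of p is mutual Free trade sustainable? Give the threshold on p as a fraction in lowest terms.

With continuation probability p and discount β, the effective per-period discount factor is βp.
Grim-trigger IC: βp ≥ (26−16)/(26−10) = 5/8.
So p ≥ (5/8)/(2/3) = 15/16.

15/16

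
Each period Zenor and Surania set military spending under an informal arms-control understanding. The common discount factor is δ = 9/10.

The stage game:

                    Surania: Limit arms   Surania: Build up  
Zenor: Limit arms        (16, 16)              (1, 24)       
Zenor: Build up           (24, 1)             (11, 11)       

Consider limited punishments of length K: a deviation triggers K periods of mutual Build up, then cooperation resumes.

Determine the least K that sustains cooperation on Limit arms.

IC: δ(1−δ^K)/(1−δ) ≥ (24−16)/(16−11) = 8/5.
With δ = 9/10: need 1 − δ^K ≥ 8/5·(1−9/10)/(9/10), i.e. δ^K ≤ 0.8222.
Since (9/10)^1 = 0.9000 and (9/10)^2 = 0.8100, the smallest such K is 2.

2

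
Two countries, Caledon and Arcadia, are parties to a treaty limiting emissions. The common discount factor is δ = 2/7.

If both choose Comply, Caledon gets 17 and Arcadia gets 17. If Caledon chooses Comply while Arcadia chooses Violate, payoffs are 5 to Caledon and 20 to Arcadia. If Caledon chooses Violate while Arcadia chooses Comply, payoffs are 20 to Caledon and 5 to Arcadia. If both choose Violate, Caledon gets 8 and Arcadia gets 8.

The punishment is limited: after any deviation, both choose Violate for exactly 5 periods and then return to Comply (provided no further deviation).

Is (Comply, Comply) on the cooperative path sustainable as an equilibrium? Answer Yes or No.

Yes

Comparing payoff streams over the 6 periods until play realigns: cooperate → 17(1+δ+…+δ^5); deviate → 20 + 8(δ+…+δ^5).
Cooperation is sustained iff (17−8)(δ+…+δ^5) ≥ 20−17.
δ+…+δ^5 = 2/7·(1−(2/7)^5)/(1−2/7) = 0.3992, and (20−17)/(17−8) = 0.3333.
0.3992 ≥ 0.3333, so cooperation is sustainable.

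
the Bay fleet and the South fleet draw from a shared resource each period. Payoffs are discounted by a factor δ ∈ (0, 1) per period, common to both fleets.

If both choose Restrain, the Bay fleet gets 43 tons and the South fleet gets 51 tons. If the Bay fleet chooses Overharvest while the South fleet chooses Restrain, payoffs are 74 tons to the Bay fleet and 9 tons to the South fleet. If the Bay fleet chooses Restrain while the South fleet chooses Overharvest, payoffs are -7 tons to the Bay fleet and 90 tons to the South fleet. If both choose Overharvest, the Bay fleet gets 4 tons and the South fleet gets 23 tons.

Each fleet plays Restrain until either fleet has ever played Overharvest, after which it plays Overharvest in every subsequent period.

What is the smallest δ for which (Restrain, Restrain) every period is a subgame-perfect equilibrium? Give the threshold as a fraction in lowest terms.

39/67

the Bay fleet: cooperation gives 43 each period; deviation gives 74 once then 4 forever.
  43/(1−δ) ≥ 74 + 4δ/(1−δ) ⇒ δ ≥ 31/70.
the South fleet: cooperation gives 51 each period; deviation gives 90 once then 23 forever.
  δ ≥ 39/67.
Both must hold, so the binding constraint is the South fleet's: δ ≥ 39/67.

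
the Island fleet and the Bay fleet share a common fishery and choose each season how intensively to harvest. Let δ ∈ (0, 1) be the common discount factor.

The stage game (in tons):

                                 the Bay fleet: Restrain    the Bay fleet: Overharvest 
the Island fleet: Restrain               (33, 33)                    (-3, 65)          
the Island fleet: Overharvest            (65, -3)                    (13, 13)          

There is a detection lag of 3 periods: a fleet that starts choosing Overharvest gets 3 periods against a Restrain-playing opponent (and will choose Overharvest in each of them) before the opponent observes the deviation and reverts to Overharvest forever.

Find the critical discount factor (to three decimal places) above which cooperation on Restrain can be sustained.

The best deviation is to choose Overharvest for all 3 undetected periods, earning 65 each, then 13 forever once detected.
Deviation value: 65(1−δ^3)/(1−δ) + 13δ^3/(1−δ); cooperation value: 33/(1−δ).
IC: 33 ≥ 65(1−δ^3) + 13δ^3 = 65 − 52δ^3.
So δ^3 ≥ 32/52 = 8/13, giving δ ≥ (8/13)^(1/3) ≈ 0.851.

0.851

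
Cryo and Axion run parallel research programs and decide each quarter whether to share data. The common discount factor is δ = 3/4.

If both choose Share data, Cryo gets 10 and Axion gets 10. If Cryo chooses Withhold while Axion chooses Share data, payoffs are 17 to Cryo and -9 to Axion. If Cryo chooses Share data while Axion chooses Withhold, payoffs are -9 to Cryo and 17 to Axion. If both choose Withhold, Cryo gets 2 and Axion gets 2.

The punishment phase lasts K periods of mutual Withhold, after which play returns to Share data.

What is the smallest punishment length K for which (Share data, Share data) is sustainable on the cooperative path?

IC: δ(1−δ^K)/(1−δ) ≥ (17−10)/(10−2) = 7/8.
With δ = 3/4: need 1 − δ^K ≥ 7/8·(1−3/4)/(3/4), i.e. δ^K ≤ 0.7083.
Since (3/4)^1 = 0.7500 and (3/4)^2 = 0.5625, the smallest such K is 2.

2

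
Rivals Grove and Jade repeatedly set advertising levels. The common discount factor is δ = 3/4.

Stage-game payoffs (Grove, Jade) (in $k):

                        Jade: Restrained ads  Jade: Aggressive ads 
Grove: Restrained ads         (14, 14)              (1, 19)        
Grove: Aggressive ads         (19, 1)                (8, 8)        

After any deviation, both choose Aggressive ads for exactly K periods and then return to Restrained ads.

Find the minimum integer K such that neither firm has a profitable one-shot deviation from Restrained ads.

Need Σ_{k=1}^{K} δ^k ≥ (19−14)/(14−8) = 0.8333 at δ = 3/4.
At K = 1 the sum is 0.7500 < 0.8333; at K = 2 it is 1.3125 ≥ 0.8333.
So the minimum punishment length is K = 2.

2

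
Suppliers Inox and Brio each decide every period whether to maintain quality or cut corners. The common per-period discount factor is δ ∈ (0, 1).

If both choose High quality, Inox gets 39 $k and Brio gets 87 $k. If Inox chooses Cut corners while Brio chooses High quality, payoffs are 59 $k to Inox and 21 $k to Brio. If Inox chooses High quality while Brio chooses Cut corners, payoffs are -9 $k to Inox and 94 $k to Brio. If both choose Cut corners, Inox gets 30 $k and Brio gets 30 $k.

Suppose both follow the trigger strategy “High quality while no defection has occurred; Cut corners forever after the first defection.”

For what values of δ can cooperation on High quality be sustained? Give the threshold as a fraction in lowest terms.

For Inox: deviation gain 59−39 = 20, per-period punishment loss 39−30 = 9. IC gives δ ≥ 20/29.
For Brio: gain 7, loss 57 per period, so δ ≥ 7/64.
The tighter constraint is Inox's, so cooperation needs δ ≥ 20/29.

20/29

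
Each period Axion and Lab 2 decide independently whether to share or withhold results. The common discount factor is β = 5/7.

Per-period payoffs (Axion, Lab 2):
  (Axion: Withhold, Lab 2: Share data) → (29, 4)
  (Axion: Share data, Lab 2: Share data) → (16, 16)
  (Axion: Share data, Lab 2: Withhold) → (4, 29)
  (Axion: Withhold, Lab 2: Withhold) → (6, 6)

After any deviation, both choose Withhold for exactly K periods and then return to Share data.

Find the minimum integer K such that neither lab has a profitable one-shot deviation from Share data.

3

No profitable deviation requires (16−6)(β+…+β^K) ≥ 29−16, i.e. β+…+β^K ≥ 13/10 ≈ 1.3000.
With β = 5/7, the partial sums are K=1: 0.7143, K=2: 1.2245, K=3: 1.5889.
K = 3 is the first length at which the sum reaches 1.3000.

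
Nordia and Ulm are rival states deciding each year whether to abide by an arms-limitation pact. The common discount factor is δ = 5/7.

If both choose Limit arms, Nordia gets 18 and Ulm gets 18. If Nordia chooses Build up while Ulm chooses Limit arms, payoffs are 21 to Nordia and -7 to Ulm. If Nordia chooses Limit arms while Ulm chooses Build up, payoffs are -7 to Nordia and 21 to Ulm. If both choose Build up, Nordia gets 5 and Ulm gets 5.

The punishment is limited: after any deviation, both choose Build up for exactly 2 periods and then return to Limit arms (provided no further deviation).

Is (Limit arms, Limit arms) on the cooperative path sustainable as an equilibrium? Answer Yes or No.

A one-shot deviation gives 21 now, then 5 for 2 periods, then back to 18.
Gain from deviating: (21−18) today; loss: (18−5) in each of the next 2 periods.
No-deviation condition: (18−5)(δ+…+δ^2) ≥ 21−18, i.e. δ+…+δ^2 ≥ 3/13.
At δ = 5/7: δ+…+δ^2 = 1.2245 ≥ 0.2308.
So cooperation is sustainable.

Yes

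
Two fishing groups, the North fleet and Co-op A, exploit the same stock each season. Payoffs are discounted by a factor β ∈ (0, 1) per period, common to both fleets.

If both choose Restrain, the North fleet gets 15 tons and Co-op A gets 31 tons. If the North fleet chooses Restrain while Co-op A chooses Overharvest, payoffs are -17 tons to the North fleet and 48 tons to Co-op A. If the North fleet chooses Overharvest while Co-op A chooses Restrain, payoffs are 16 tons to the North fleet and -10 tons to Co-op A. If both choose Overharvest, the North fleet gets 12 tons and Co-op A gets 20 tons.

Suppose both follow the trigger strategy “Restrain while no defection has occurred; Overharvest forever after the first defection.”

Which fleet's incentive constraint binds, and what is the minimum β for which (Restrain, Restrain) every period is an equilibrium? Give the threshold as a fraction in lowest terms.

For the North fleet: deviation gain 16−15 = 1, per-period punishment loss 15−12 = 3. IC gives β ≥ 1/4.
For Co-op A: gain 17, loss 11 per period, so β ≥ 17/28.
The tighter constraint is Co-op A's, so cooperation needs β ≥ 17/28.

Co-op A; β ≥ 17/28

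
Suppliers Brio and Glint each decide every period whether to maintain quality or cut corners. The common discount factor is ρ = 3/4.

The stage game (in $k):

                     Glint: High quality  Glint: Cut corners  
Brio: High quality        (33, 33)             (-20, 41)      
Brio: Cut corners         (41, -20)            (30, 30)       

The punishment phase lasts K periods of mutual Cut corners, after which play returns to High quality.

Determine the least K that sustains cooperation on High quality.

8

No profitable deviation requires (33−30)(ρ+…+ρ^K) ≥ 41−33, i.e. ρ+…+ρ^K ≥ 8/3 ≈ 2.6667.
With ρ = 3/4, the partial sums are K=1: 0.7500, K=2: 1.3125, …, K=6: 2.4661, K=7: 2.5995, K=8: 2.6997.
K = 8 is the first length at which the sum reaches 2.6667.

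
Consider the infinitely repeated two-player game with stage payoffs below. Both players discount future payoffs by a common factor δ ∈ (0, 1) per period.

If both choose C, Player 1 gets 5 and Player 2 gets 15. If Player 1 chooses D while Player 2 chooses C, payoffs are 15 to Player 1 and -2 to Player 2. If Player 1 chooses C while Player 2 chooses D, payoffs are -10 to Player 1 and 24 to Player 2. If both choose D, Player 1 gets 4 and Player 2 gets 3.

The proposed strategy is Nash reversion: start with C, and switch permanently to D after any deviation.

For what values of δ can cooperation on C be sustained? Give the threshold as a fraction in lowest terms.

10/11

Player 1: cooperation gives 5 each period; deviation gives 15 once then 4 forever.
  5/(1−δ) ≥ 15 + 4δ/(1−δ) ⇒ δ ≥ 10/11.
Player 2: cooperation gives 15 each period; deviation gives 24 once then 3 forever.
  δ ≥ 9/21 = 3/7.
Both must hold, so the binding constraint is Player 1's: δ ≥ 10/11.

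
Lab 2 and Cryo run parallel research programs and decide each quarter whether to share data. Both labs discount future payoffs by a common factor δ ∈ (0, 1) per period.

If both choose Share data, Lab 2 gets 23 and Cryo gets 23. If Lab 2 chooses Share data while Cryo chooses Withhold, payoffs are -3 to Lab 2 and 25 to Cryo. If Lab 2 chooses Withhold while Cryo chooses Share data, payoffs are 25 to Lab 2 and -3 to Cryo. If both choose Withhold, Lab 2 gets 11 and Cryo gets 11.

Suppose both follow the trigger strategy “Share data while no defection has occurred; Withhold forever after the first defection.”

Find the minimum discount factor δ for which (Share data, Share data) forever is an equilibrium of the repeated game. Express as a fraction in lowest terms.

Cooperation forever yields 23 each period: 23/(1−δ).
Deviating yields 25 once, then 11 forever: 25 + 11δ/(1−δ).
No profitable deviation requires 23/(1−δ) ≥ 25 + 11δ/(1−δ).
Multiplying by (1−δ): 23 ≥ 25(1−δ) + 11δ = 25 − 14δ.
So 14δ ≥ 2, i.e. δ ≥ 2/14 = 1/7.

1/7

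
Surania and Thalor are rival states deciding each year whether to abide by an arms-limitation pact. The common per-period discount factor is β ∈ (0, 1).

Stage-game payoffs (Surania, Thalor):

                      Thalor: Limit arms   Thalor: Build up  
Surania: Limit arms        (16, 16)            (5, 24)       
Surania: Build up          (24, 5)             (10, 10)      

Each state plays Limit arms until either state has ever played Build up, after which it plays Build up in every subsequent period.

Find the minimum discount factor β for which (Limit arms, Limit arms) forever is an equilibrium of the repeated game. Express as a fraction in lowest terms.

4/7

Cooperation forever yields 16 each period: 16/(1−β).
Deviating yields 24 once, then 10 forever: 24 + 10β/(1−β).
No profitable deviation requires 16/(1−β) ≥ 24 + 10β/(1−β).
Multiplying by (1−β): 16 ≥ 24(1−β) + 10β = 24 − 14β.
So 14β ≥ 8, i.e. β ≥ 8/14 = 4/7.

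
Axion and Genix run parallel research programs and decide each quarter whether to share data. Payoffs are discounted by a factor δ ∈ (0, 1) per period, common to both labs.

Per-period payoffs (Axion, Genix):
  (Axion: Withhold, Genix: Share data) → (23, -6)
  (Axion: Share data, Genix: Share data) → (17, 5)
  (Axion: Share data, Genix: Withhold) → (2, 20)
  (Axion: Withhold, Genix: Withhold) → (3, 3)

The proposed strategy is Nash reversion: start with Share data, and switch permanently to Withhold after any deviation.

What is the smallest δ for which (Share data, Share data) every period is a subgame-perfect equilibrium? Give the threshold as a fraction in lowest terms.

Axion's threshold: (23−17)/(23−3) = 3/10.
Genix's threshold: (20−5)/(20−3) = 15/17.
3/10 < 15/17, so Genix binds and δ* = 15/17.

15/17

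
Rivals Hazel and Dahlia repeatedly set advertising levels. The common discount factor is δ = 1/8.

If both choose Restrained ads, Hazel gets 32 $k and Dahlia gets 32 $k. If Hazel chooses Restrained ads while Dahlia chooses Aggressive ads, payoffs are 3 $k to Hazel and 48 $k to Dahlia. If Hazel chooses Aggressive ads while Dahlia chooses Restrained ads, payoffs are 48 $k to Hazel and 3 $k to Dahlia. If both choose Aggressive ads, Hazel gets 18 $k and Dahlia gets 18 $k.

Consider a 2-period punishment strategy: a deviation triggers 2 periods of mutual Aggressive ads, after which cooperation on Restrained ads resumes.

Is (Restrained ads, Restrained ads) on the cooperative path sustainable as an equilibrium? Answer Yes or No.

IC: δ+…+δ^2 ≥ (48−32)/(32−18) = 8/7.
At δ = 1/8: partial sum = 0.1406 < 1.1429. Cooperation not sustainable.

No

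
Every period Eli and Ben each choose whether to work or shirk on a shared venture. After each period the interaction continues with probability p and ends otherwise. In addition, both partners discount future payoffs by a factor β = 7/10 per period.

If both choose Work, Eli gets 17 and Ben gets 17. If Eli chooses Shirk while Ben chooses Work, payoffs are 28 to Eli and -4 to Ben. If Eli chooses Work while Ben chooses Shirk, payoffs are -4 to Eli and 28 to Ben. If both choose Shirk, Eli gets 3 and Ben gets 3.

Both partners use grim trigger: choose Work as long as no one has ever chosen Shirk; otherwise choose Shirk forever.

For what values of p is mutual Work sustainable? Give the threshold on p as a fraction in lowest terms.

With continuation probability p and discount β, the effective per-period discount factor is βp.
Grim-trigger IC: βp ≥ (28−17)/(28−3) = 11/25.
So p ≥ (11/25)/(7/10) = 22/35.

22/35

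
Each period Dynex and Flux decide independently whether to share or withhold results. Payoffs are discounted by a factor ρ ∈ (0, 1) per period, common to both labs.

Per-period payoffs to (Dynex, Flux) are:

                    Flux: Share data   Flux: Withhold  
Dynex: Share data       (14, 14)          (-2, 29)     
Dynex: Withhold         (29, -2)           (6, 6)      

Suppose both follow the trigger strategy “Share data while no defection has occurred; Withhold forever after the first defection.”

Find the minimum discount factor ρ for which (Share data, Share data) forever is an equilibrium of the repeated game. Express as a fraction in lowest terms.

15/23

One-period gain from deviating is 29 − 14 = 15. The loss is 14 − 6 = 8 in every subsequent period, with present value 8·ρ/(1−ρ).
Deviation is unprofitable when 8·ρ/(1−ρ) ≥ 15, i.e. ρ/(1−ρ) ≥ 15/8.
Equivalently ρ ≥ 15/(15+8) = 15/23.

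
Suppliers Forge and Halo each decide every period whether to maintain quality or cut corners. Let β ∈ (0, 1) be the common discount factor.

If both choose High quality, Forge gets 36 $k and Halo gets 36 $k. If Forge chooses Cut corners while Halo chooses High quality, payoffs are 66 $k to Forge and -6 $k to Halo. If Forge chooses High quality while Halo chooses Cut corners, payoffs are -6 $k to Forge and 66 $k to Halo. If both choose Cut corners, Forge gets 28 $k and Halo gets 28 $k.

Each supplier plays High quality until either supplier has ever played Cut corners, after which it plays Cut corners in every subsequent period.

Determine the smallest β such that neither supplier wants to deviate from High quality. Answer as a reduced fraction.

15/19

One-period gain from deviating is 66 − 36 = 30. The loss is 36 − 28 = 8 in every subsequent period, with present value 8·β/(1−β).
Deviation is unprofitable when 8·β/(1−β) ≥ 30, i.e. β/(1−β) ≥ 15/4.
Equivalently β ≥ 30/(30+8) = 15/19.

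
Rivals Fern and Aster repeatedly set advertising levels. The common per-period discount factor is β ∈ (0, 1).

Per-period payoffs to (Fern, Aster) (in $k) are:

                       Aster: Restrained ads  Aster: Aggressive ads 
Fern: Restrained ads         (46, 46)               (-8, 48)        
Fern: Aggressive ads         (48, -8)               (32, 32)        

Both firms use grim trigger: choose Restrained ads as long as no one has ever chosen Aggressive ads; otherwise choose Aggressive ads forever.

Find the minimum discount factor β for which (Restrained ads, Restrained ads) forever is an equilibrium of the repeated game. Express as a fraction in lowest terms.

1/8

Under grim trigger the critical discount factor is (T−C)/(T−P) with T = 48, C = 46, P = 32.
β* = (48−46)/(48−32) = 2/16 = 1/8.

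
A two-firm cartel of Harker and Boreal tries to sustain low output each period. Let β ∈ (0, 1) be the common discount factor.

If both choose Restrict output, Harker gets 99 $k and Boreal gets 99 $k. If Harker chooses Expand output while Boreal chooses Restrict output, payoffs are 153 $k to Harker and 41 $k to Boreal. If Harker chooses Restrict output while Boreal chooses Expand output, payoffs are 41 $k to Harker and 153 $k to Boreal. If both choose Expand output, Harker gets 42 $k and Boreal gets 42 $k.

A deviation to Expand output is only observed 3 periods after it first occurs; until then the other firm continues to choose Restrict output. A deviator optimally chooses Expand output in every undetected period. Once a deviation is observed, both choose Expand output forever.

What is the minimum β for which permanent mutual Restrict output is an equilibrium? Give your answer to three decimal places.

The best deviation is to choose Expand output for all 3 undetected periods, earning 153 each, then 42 forever once detected.
Deviation value: 153(1−β^3)/(1−β) + 42β^3/(1−β); cooperation value: 99/(1−β).
IC: 99 ≥ 153(1−β^3) + 42β^3 = 153 − 111β^3.
So β^3 ≥ 54/111 = 18/37, giving β ≥ (18/37)^(1/3) ≈ 0.786.

0.786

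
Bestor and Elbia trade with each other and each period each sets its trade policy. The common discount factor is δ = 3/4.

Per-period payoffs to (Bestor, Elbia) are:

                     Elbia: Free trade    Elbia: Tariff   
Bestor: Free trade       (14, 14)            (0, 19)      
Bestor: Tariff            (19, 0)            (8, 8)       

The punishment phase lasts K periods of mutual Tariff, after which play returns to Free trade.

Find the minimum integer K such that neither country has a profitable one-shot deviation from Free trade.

IC: δ(1−δ^K)/(1−δ) ≥ (19−14)/(14−8) = 5/6.
With δ = 3/4: need 1 − δ^K ≥ 5/6·(1−3/4)/(3/4), i.e. δ^K ≤ 0.7222.
Since (3/4)^1 = 0.7500 and (3/4)^2 = 0.5625, the smallest such K is 2.

2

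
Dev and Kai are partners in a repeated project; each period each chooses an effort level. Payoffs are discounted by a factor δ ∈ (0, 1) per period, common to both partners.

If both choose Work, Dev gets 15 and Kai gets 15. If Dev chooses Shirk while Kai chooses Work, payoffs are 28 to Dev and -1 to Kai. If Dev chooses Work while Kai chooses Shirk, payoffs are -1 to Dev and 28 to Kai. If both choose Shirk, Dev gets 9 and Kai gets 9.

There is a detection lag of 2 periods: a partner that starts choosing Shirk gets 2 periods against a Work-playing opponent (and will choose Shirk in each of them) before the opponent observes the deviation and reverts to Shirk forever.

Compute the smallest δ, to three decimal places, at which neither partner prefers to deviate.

0.827

The best deviation is to choose Shirk for all 2 undetected periods, earning 28 each, then 9 forever once detected.
Deviation value: 28(1−δ^2)/(1−δ) + 9δ^2/(1−δ); cooperation value: 15/(1−δ).
IC: 15 ≥ 28(1−δ^2) + 9δ^2 = 28 − 19δ^2.
So δ^2 ≥ 13/19, giving δ ≥ (13/19)^(1/2) ≈ 0.827.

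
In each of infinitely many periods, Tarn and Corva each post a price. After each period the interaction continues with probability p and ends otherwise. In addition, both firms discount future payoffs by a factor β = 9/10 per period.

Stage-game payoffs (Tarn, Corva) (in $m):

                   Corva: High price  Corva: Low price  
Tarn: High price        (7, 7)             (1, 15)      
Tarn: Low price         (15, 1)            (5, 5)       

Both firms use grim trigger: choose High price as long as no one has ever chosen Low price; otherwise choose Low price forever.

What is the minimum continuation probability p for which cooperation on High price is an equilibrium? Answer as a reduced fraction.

8/9

With continuation probability p and discount β, the effective per-period discount factor is βp.
Grim-trigger IC: βp ≥ (15−7)/(15−5) = 4/5.
So p ≥ (4/5)/(9/10) = 8/9.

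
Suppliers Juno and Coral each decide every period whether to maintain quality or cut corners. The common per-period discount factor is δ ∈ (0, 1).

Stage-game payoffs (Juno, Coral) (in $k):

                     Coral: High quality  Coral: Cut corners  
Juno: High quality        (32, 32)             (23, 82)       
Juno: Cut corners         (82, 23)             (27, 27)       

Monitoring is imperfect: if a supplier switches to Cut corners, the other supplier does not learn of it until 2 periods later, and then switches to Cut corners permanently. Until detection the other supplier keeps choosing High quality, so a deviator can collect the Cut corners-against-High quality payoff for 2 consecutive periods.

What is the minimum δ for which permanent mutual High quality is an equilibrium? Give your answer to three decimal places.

Deviating for the 2 undetected periods gains 82−32 = 50 per period over cooperation, then loses 32−27 = 5 per period forever once punishment starts.
Gain: 50(1 + δ + … + δ^1); loss: 5·δ^2/(1−δ).
No profitable deviation ⇔ 50(1−δ^2) ≤ 5·δ^2, i.e. δ^2 ≥ 50/(50+5) = 10/11.
Hence δ ≥ (10/11)^(1/2) ≈ 0.953.

0.953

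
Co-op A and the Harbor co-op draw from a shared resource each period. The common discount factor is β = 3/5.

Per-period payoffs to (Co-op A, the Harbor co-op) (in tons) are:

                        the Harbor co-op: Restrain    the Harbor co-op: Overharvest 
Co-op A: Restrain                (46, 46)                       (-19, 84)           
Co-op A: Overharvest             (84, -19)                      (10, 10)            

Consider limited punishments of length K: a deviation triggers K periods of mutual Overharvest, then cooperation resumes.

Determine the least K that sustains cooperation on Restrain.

Need Σ_{k=1}^{K} β^k ≥ (84−46)/(46−10) = 1.0556 at β = 3/5.
At K = 2 the sum is 0.9600 < 1.0556; at K = 3 it is 1.1760 ≥ 1.0556.
So the minimum punishment length is K = 3.

3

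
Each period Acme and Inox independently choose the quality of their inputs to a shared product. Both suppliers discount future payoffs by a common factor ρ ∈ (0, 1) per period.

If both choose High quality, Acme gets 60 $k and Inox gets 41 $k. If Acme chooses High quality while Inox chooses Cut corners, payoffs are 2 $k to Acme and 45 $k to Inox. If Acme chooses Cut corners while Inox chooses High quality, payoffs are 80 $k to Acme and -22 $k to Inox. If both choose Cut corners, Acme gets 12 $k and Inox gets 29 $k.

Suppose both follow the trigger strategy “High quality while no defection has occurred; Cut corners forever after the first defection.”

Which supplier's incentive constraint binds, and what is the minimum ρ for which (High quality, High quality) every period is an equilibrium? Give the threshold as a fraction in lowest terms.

Acme; ρ ≥ 5/17

Acme's threshold: (80−60)/(80−12) = 5/17.
Inox's threshold: (45−41)/(45−29) = 1/4.
5/17 > 1/4, so Acme binds and ρ* = 5/17.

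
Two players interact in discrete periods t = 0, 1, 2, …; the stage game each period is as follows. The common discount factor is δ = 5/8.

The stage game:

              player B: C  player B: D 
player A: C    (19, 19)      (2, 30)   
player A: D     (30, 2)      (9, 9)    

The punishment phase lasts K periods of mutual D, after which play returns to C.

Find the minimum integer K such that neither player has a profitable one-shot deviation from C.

IC: δ(1−δ^K)/(1−δ) ≥ (30−19)/(19−9) = 11/10.
With δ = 5/8: need 1 − δ^K ≥ 11/10·(1−5/8)/(5/8), i.e. δ^K ≤ 0.3400.
Since (5/8)^2 = 0.3906 and (5/8)^3 = 0.2441, the smallest such K is 3.

3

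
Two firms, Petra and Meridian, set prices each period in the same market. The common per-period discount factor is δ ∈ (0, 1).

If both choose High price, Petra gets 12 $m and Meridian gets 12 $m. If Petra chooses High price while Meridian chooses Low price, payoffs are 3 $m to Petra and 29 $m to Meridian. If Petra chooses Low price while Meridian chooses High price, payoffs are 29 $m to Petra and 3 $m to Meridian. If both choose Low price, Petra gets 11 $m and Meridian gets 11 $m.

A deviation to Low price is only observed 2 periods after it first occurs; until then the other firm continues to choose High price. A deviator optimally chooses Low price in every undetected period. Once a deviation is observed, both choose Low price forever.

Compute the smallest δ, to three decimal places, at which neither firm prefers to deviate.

The best deviation is to choose Low price for all 2 undetected periods, earning 29 each, then 11 forever once detected.
Deviation value: 29(1−δ^2)/(1−δ) + 11δ^2/(1−δ); cooperation value: 12/(1−δ).
IC: 12 ≥ 29(1−δ^2) + 11δ^2 = 29 − 18δ^2.
So δ^2 ≥ 17/18, giving δ ≥ (17/18)^(1/2) ≈ 0.972.

0.972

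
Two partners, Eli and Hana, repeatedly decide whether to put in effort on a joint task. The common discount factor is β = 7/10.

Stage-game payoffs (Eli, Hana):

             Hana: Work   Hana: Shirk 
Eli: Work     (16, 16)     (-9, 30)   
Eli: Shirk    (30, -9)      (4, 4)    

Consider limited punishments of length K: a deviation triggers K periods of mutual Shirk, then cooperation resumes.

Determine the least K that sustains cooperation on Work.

2

Need Σ_{k=1}^{K} β^k ≥ (30−16)/(16−4) = 1.1667 at β = 7/10.
At K = 1 the sum is 0.7000 < 1.1667; at K = 2 it is 1.1900 ≥ 1.1667.
So the minimum punishment length is K = 2.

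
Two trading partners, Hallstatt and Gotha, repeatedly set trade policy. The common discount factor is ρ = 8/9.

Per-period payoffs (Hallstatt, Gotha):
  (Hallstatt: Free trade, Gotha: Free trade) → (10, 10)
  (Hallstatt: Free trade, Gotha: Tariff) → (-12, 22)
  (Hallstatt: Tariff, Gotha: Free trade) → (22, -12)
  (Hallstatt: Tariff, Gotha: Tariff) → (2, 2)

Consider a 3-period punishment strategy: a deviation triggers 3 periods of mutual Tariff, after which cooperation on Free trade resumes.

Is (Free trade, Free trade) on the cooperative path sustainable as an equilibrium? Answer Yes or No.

Yes

Comparing payoff streams over the 4 periods until play realigns: cooperate → 10(1+ρ+…+ρ^3); deviate → 22 + 2(ρ+…+ρ^3).
Cooperation is sustained iff (10−2)(ρ+…+ρ^3) ≥ 22−10.
ρ+…+ρ^3 = 8/9·(1−(8/9)^3)/(1−8/9) = 2.3813, and (22−10)/(10−2) = 1.5000.
2.3813 ≥ 1.5000, so cooperation is sustainable.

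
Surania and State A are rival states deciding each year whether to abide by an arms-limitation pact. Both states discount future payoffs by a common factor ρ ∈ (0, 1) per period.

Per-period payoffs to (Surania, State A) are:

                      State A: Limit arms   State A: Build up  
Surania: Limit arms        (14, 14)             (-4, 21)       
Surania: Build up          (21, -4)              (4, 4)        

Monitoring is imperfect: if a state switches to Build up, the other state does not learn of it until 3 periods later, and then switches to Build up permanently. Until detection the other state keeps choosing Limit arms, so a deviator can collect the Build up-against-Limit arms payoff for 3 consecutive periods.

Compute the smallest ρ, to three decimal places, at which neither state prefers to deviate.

A deviator earns 21 for 3 periods, then 4 forever; cooperating earns 14 forever. Multiplying the IC by (1−ρ):
14 ≥ 21(1−ρ^3) + 4ρ^3, so 17·ρ^3 ≥ 7 and ρ^3 ≥ 7/17.
ρ ≥ (7/17)^(1/3) ≈ 0.744.

0.744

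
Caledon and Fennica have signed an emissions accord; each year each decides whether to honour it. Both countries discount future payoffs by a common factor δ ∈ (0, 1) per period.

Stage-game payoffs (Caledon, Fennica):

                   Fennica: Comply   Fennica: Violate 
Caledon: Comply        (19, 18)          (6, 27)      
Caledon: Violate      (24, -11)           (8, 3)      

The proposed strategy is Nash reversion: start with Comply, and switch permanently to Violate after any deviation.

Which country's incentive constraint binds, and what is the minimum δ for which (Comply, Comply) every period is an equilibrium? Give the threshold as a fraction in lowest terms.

For Caledon: deviation gain 24−19 = 5, per-period punishment loss 19−8 = 11. IC gives δ ≥ 5/16.
For Fennica: gain 9, loss 15 per period, so δ ≥ 9/24 = 3/8.
The tighter constraint is Fennica's, so cooperation needs δ ≥ 3/8.

Fennica; δ ≥ 3/8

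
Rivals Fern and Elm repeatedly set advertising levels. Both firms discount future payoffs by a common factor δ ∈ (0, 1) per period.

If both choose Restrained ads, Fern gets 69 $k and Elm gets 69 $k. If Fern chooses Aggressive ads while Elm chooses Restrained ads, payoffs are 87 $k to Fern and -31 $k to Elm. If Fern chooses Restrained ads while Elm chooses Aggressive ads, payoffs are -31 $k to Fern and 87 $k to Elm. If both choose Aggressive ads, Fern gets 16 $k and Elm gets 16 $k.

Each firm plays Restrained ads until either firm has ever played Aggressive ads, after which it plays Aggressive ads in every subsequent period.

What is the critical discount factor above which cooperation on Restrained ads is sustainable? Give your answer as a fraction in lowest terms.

18/71

Under grim trigger the critical discount factor is (T−C)/(T−P) with T = 87, C = 69, P = 16.
δ* = (87−69)/(87−16) = 18/71.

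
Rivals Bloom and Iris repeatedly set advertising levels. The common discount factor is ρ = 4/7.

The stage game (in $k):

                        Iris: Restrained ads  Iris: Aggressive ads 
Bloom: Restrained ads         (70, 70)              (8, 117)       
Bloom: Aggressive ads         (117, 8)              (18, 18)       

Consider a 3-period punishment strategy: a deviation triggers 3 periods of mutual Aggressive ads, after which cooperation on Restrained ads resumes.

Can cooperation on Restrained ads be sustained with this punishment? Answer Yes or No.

Comparing payoff streams over the 4 periods until play realigns: cooperate → 70(1+ρ+…+ρ^3); deviate → 117 + 18(ρ+…+ρ^3).
Cooperation is sustained iff (70−18)(ρ+…+ρ^3) ≥ 117−70.
ρ+…+ρ^3 = 4/7·(1−(4/7)^3)/(1−4/7) = 1.0845, and (117−70)/(70−18) = 0.9038.
1.0845 ≥ 0.9038, so cooperation is sustainable.

Yes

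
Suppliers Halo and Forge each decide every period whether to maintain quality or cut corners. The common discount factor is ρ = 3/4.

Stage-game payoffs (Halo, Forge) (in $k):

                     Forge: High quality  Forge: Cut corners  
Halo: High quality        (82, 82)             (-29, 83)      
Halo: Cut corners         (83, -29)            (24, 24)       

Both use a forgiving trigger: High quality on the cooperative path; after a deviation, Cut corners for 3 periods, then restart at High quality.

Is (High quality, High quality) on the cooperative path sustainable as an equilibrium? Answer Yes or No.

Comparing payoff streams over the 4 periods until play realigns: cooperate → 82(1+ρ+…+ρ^3); deviate → 83 + 24(ρ+…+ρ^3).
Cooperation is sustained iff (82−24)(ρ+…+ρ^3) ≥ 83−82.
ρ+…+ρ^3 = 3/4·(1−(3/4)^3)/(1−3/4) = 1.7344, and (83−82)/(82−24) = 0.0172.
1.7344 ≥ 0.0172, so cooperation is sustainable.

Yes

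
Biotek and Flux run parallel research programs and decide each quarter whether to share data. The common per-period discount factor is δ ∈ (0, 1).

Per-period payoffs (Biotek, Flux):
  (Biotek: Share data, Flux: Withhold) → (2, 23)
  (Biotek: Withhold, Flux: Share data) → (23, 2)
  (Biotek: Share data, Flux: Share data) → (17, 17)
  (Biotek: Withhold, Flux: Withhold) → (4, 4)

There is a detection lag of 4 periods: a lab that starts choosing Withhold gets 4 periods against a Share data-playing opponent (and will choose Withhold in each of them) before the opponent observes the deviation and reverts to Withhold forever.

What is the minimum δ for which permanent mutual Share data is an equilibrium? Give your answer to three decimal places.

A deviator earns 23 for 4 periods, then 4 forever; cooperating earns 17 forever. Multiplying the IC by (1−δ):
17 ≥ 23(1−δ^4) + 4δ^4, so 19·δ^4 ≥ 6 and δ^4 ≥ 6/19.
δ ≥ (6/19)^(1/4) ≈ 0.750.

0.750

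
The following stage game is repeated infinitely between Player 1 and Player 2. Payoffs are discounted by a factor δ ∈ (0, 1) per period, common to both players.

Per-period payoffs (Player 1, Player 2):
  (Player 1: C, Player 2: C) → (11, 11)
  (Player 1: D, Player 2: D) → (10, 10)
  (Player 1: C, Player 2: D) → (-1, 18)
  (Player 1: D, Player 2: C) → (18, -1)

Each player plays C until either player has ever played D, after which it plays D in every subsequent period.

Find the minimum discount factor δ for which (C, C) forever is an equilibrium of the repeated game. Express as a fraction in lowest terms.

Cooperation forever yields 11 each period: 11/(1−δ).
Deviating yields 18 once, then 10 forever: 18 + 10δ/(1−δ).
No profitable deviation requires 11/(1−δ) ≥ 18 + 10δ/(1−δ).
Multiplying by (1−δ): 11 ≥ 18(1−δ) + 10δ = 18 − 8δ.
So 8δ ≥ 7, i.e. δ ≥ 7/8.

7/8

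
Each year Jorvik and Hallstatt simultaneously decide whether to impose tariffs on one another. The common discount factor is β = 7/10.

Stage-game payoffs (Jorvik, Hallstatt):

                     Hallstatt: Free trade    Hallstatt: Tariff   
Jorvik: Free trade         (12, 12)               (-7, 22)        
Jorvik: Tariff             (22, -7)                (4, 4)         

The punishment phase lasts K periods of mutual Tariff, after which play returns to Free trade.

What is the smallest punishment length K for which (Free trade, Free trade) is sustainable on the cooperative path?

3

No profitable deviation requires (12−4)(β+…+β^K) ≥ 22−12, i.e. β+…+β^K ≥ 5/4 ≈ 1.2500.
With β = 7/10, the partial sums are K=1: 0.7000, K=2: 1.1900, K=3: 1.5330.
K = 3 is the first length at which the sum reaches 1.2500.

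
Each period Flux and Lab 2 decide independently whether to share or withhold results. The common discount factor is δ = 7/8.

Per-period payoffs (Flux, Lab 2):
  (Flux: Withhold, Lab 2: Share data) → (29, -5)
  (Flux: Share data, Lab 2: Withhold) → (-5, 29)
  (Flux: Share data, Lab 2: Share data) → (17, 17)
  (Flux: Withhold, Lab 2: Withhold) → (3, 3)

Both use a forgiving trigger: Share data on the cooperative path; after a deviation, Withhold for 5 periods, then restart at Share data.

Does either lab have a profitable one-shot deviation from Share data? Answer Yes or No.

IC: δ+…+δ^5 ≥ (29−17)/(17−3) = 6/7.
At δ = 7/8: partial sum = 3.4096 ≥ 0.8571. Cooperation sustainable.

No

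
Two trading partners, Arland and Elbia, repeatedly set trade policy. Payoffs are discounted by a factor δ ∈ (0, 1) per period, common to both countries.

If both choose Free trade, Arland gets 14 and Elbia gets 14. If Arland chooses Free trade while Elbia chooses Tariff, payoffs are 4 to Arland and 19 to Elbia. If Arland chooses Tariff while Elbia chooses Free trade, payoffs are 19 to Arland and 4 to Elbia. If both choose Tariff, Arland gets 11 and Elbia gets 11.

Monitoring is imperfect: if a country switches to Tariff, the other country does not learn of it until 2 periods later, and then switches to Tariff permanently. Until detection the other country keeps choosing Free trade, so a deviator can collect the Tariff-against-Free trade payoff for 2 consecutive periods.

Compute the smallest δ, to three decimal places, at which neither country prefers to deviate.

0.791

A deviator earns 19 for 2 periods, then 11 forever; cooperating earns 14 forever. Multiplying the IC by (1−δ):
14 ≥ 19(1−δ^2) + 11δ^2, so 8·δ^2 ≥ 5 and δ^2 ≥ 5/8.
δ ≥ (5/8)^(1/2) ≈ 0.791.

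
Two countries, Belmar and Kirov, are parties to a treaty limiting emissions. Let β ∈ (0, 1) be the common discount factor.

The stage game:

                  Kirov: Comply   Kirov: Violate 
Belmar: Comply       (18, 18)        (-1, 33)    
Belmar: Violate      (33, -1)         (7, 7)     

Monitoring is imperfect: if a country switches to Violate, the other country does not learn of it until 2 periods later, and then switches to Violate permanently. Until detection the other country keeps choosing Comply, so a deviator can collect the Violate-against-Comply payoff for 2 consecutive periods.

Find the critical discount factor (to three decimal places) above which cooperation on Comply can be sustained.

0.760

Deviating for the 2 undetected periods gains 33−18 = 15 per period over cooperation, then loses 18−7 = 11 per period forever once punishment starts.
Gain: 15(1 + β + … + β^1); loss: 11·β^2/(1−β).
No profitable deviation ⇔ 15(1−β^2) ≤ 11·β^2, i.e. β^2 ≥ 15/(15+11) = 15/26.
Hence β ≥ (15/26)^(1/2) ≈ 0.760.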